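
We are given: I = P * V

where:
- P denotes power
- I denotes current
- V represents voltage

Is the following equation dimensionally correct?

No

P (power) has dimensions [L^2 M T^-3].
I (current) has dimensions [I].
V (voltage) has dimensions [I^-1 L^2 M T^-3].

Left side: [I]
Right side: [I^-1 L^4 M^2 T^-6]

The two sides have different dimensions, so the equation is NOT dimensionally consistent.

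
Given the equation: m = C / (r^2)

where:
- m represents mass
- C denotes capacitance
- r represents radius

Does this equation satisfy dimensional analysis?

No

m (mass) has dimensions [M].
C (capacitance) has dimensions [I^2 L^-2 M^-1 T^4].
r (radius) has dimensions [L].

Left side: [M]
Right side: [I^2 L^-4 M^-1 T^4]

The two sides have different dimensions, so the equation is NOT dimensionally consistent.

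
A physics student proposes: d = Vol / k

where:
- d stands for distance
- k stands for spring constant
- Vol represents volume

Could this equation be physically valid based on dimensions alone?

No

d (distance) has dimensions [L].
k (spring constant) has dimensions [M T^-2].
Vol (volume) has dimensions [L^3].

Left side: [L]
Right side: [L^3 M^-1 T^2]

The two sides have different dimensions, so the equation is NOT dimensionally consistent.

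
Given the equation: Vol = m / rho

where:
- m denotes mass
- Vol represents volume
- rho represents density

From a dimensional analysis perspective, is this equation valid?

Yes

m (mass) has dimensions [M].
Vol (volume) has dimensions [L^3].
rho (density) has dimensions [L^-3 M].

Left side: [L^3]
Right side: [L^3]

Both sides have the same dimensions, so the equation is dimensionally consistent.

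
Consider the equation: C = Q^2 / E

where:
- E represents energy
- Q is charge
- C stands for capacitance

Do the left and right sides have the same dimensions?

Yes

E (energy) has dimensions [L^2 M T^-2].
Q (charge) has dimensions [I T].
C (capacitance) has dimensions [I^2 L^-2 M^-1 T^4].

Left side: [I^2 L^-2 M^-1 T^4]
Right side: [I^2 L^-2 M^-1 T^4]

Both sides have the same dimensions, so the equation is dimensionally consistent.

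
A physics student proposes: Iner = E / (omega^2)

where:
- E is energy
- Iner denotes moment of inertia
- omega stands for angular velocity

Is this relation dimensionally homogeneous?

Yes

E (energy) has dimensions [L^2 M T^-2].
Iner (moment of inertia) has dimensions [L^2 M].
omega (angular velocity) has dimensions [T^-1].

Left side: [L^2 M]
Right side: [L^2 M]

Both sides have the same dimensions, so the equation is dimensionally consistent.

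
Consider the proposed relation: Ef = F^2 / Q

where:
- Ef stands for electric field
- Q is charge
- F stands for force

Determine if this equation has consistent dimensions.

No

Ef (electric field) has dimensions [I^-1 L M T^-3].
Q (charge) has dimensions [I T].
F (force) has dimensions [L M T^-2].

Left side: [I^-1 L M T^-3]
Right side: [I^-1 L^2 M^2 T^-5]

The two sides have different dimensions, so the equation is NOT dimensionally consistent.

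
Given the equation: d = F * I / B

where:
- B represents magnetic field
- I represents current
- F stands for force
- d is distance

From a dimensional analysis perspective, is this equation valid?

No

B (magnetic field) has dimensions [I^-1 M T^-2].
I (current) has dimensions [I].
F (force) has dimensions [L M T^-2].
d (distance) has dimensions [L].

Left side: [L]
Right side: [I^2 L]

The two sides have different dimensions, so the equation is NOT dimensionally consistent.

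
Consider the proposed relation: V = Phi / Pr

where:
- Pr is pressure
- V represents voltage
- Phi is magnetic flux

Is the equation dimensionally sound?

No

Pr (pressure) has dimensions [L^-1 M T^-2].
V (voltage) has dimensions [I^-1 L^2 M T^-3].
Phi (magnetic flux) has dimensions [I^-1 L^2 M T^-2].

Left side: [I^-1 L^2 M T^-3]
Right side: [I^-1 L^3]

The two sides have different dimensions, so the equation is NOT dimensionally consistent.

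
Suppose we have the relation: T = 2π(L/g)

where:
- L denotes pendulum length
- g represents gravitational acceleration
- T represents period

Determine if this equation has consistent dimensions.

No

L (pendulum length) has dimensions [L].
g (gravitational acceleration) has dimensions [L T^-2].
T (period) has dimensions [T].

Left side: [T]
Right side: [T^2]

The two sides have different dimensions, so the equation is NOT dimensionally consistent.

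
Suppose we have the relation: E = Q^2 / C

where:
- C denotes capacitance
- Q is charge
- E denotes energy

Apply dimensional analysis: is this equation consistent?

Yes

C (capacitance) has dimensions [I^2 L^-2 M^-1 T^4].
Q (charge) has dimensions [I T].
E (energy) has dimensions [L^2 M T^-2].

Left side: [L^2 M T^-2]
Right side: [L^2 M T^-2]

Both sides have the same dimensions, so the equation is dimensionally consistent.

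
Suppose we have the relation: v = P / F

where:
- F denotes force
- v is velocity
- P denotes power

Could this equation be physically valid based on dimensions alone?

Yes

F (force) has dimensions [L M T^-2].
v (velocity) has dimensions [L T^-1].
P (power) has dimensions [L^2 M T^-3].

Left side: [L T^-1]
Right side: [L T^-1]

Both sides have the same dimensions, so the equation is dimensionally consistent.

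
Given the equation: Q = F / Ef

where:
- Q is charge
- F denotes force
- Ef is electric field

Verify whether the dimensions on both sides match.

Yes

Q (charge) has dimensions [I T].
F (force) has dimensions [L M T^-2].
Ef (electric field) has dimensions [I^-1 L M T^-3].

Left side: [I T]
Right side: [I T]

Both sides have the same dimensions, so the equation is dimensionally consistent.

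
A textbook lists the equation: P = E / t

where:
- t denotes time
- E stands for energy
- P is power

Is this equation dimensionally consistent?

Yes

t (time) has dimensions [T].
E (energy) has dimensions [L^2 M T^-2].
P (power) has dimensions [L^2 M T^-3].

Left side: [L^2 M T^-3]
Right side: [L^2 M T^-3]

Both sides have the same dimensions, so the equation is dimensionally consistent.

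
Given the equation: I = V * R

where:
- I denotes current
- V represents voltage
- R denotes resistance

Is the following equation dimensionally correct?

No

I (current) has dimensions [I].
V (voltage) has dimensions [I^-1 L^2 M T^-3].
R (resistance) has dimensions [I^-2 L^2 M T^-3].

Left side: [I]
Right side: [I^-3 L^4 M^2 T^-6]

The two sides have different dimensions, so the equation is NOT dimensionally consistent.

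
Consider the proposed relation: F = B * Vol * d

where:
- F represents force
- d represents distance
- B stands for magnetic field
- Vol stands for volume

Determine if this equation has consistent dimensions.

No

F (force) has dimensions [L M T^-2].
d (distance) has dimensions [L].
B (magnetic field) has dimensions [I^-1 M T^-2].
Vol (volume) has dimensions [L^3].

Left side: [L M T^-2]
Right side: [I^-1 L^4 M T^-2]

The two sides have different dimensions, so the equation is NOT dimensionally consistent.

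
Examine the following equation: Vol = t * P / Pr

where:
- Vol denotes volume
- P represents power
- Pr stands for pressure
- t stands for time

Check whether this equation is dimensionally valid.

Yes

Vol (volume) has dimensions [L^3].
P (power) has dimensions [L^2 M T^-3].
Pr (pressure) has dimensions [L^-1 M T^-2].
t (time) has dimensions [T].

Left side: [L^3]
Right side: [L^3]

Both sides have the same dimensions, so the equation is dimensionally consistent.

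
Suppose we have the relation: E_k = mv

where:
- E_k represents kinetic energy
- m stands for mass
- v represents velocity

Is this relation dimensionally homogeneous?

No

E_k (kinetic energy) has dimensions [L^2 M T^-2].
m (mass) has dimensions [M].
v (velocity) has dimensions [L T^-1].

Left side: [L^2 M T^-2]
Right side: [L M T^-1]

The two sides have different dimensions, so the equation is NOT dimensionally consistent.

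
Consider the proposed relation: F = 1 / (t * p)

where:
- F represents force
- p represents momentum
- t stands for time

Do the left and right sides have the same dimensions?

No

F (force) has dimensions [L M T^-2].
p (momentum) has dimensions [L M T^-1].
t (time) has dimensions [T].

Left side: [L M T^-2]
Right side: [L^-1 M^-1]

The two sides have different dimensions, so the equation is NOT dimensionally consistent.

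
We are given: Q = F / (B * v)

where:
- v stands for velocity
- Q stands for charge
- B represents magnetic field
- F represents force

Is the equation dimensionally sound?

Yes

v (velocity) has dimensions [L T^-1].
Q (charge) has dimensions [I T].
B (magnetic field) has dimensions [I^-1 M T^-2].
F (force) has dimensions [L M T^-2].

Left side: [I T]
Right side: [I T]

Both sides have the same dimensions, so the equation is dimensionally consistent.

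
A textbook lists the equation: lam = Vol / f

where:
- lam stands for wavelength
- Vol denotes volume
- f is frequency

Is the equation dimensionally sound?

No

lam (wavelength) has dimensions [L].
Vol (volume) has dimensions [L^3].
f (frequency) has dimensions [T^-1].

Left side: [L]
Right side: [L^3 T]

The two sides have different dimensions, so the equation is NOT dimensionally consistent.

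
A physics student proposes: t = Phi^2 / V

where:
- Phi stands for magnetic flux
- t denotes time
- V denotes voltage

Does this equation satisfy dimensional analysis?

No

Phi (magnetic flux) has dimensions [I^-1 L^2 M T^-2].
t (time) has dimensions [T].
V (voltage) has dimensions [I^-1 L^2 M T^-3].

Left side: [T]
Right side: [I^-1 L^2 M T^-1]

The two sides have different dimensions, so the equation is NOT dimensionally consistent.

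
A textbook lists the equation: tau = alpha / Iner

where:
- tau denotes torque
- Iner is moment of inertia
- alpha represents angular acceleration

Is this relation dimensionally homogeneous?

No

tau (torque) has dimensions [L^2 M T^-2].
Iner (moment of inertia) has dimensions [L^2 M].
alpha (angular acceleration) has dimensions [T^-2].

Left side: [L^2 M T^-2]
Right side: [L^-2 M^-1 T^-2]

The two sides have different dimensions, so the equation is NOT dimensionally consistent.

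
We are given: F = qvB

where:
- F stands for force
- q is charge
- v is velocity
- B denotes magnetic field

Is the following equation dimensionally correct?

Yes

F (force) has dimensions [L M T^-2].
q (charge) has dimensions [I T].
v (velocity) has dimensions [L T^-1].
B (magnetic field) has dimensions [I^-1 M T^-2].

Left side: [L M T^-2]
Right side: [L M T^-2]

Both sides have the same dimensions, so the equation is dimensionally consistent.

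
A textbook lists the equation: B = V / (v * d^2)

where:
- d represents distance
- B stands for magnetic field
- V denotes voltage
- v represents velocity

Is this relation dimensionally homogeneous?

No

d (distance) has dimensions [L].
B (magnetic field) has dimensions [I^-1 M T^-2].
V (voltage) has dimensions [I^-1 L^2 M T^-3].
v (velocity) has dimensions [L T^-1].

Left side: [I^-1 M T^-2]
Right side: [I^-1 L^-1 M T^-2]

The two sides have different dimensions, so the equation is NOT dimensionally consistent.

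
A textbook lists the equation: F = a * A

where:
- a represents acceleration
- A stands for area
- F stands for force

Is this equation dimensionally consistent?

No

a (acceleration) has dimensions [L T^-2].
A (area) has dimensions [L^2].
F (force) has dimensions [L M T^-2].

Left side: [L M T^-2]
Right side: [L^3 T^-2]

The two sides have different dimensions, so the equation is NOT dimensionally consistent.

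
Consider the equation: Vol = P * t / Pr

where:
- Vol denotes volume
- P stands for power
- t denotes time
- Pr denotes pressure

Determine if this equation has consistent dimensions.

Yes

Vol (volume) has dimensions [L^3].
P (power) has dimensions [L^2 M T^-3].
t (time) has dimensions [T].
Pr (pressure) has dimensions [L^-1 M T^-2].

Left side: [L^3]
Right side: [L^3]

Both sides have the same dimensions, so the equation is dimensionally consistent.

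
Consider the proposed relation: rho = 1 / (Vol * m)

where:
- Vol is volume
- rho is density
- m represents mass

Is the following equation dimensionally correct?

No

Vol (volume) has dimensions [L^3].
rho (density) has dimensions [L^-3 M].
m (mass) has dimensions [M].

Left side: [L^-3 M]
Right side: [L^-3 M^-1]

The two sides have different dimensions, so the equation is NOT dimensionally consistent.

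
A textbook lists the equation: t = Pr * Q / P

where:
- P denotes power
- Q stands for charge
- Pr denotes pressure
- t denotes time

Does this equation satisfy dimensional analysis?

No

P (power) has dimensions [L^2 M T^-3].
Q (charge) has dimensions [I T].
Pr (pressure) has dimensions [L^-1 M T^-2].
t (time) has dimensions [T].

Left side: [T]
Right side: [I L^-3 T^2]

The two sides have different dimensions, so the equation is NOT dimensionally consistent.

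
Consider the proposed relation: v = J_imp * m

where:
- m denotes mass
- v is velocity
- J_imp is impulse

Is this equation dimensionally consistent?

No

m (mass) has dimensions [M].
v (velocity) has dimensions [L T^-1].
J_imp (impulse) has dimensions [L M T^-1].

Left side: [L T^-1]
Right side: [L M^2 T^-1]

The two sides have different dimensions, so the equation is NOT dimensionally consistent.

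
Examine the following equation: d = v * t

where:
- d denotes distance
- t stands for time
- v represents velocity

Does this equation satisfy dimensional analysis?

Yes

d (distance) has dimensions [L].
t (time) has dimensions [T].
v (velocity) has dimensions [L T^-1].

Left side: [L]
Right side: [L]

Both sides have the same dimensions, so the equation is dimensionally consistent.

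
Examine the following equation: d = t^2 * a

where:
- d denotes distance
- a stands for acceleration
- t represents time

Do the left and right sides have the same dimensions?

Yes

d (distance) has dimensions [L].
a (acceleration) has dimensions [L T^-2].
t (time) has dimensions [T].

Left side: [L]
Right side: [L]

Both sides have the same dimensions, so the equation is dimensionally consistent.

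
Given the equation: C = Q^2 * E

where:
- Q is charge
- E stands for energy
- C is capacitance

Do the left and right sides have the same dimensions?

No

Q (charge) has dimensions [I T].
E (energy) has dimensions [L^2 M T^-2].
C (capacitance) has dimensions [I^2 L^-2 M^-1 T^4].

Left side: [I^2 L^-2 M^-1 T^4]
Right side: [I^2 L^2 M]

The two sides have different dimensions, so the equation is NOT dimensionally consistent.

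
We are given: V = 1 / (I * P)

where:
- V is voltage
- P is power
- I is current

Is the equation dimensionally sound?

No

V (voltage) has dimensions [I^-1 L^2 M T^-3].
P (power) has dimensions [L^2 M T^-3].
I (current) has dimensions [I].

Left side: [I^-1 L^2 M T^-3]
Right side: [I^-1 L^-2 M^-1 T^3]

The two sides have different dimensions, so the equation is NOT dimensionally consistent.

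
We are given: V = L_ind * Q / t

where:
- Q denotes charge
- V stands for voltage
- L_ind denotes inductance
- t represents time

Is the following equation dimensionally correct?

No

Q (charge) has dimensions [I T].
V (voltage) has dimensions [I^-1 L^2 M T^-3].
L_ind (inductance) has dimensions [I^-2 L^2 M T^-2].
t (time) has dimensions [T].

Left side: [I^-1 L^2 M T^-3]
Right side: [I^-1 L^2 M T^-2]

The two sides have different dimensions, so the equation is NOT dimensionally consistent.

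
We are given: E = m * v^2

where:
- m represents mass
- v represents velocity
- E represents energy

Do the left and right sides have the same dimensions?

Yes

m (mass) has dimensions [M].
v (velocity) has dimensions [L T^-1].
E (energy) has dimensions [L^2 M T^-2].

Left side: [L^2 M T^-2]
Right side: [L^2 M T^-2]

Both sides have the same dimensions, so the equation is dimensionally consistent.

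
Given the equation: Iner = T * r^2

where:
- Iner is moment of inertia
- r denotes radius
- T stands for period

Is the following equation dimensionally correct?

No

Iner (moment of inertia) has dimensions [L^2 M].
r (radius) has dimensions [L].
T (period) has dimensions [T].

Left side: [L^2 M]
Right side: [L^2 T]

The two sides have different dimensions, so the equation is NOT dimensionally consistent.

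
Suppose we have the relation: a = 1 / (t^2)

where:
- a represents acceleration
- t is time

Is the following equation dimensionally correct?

No

a (acceleration) has dimensions [L T^-2].
t (time) has dimensions [T].

Left side: [L T^-2]
Right side: [T^-2]

The two sides have different dimensions, so the equation is NOT dimensionally consistent.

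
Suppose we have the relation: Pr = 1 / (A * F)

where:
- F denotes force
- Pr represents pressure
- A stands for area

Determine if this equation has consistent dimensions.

No

F (force) has dimensions [L M T^-2].
Pr (pressure) has dimensions [L^-1 M T^-2].
A (area) has dimensions [L^2].

Left side: [L^-1 M T^-2]
Right side: [L^-3 M^-1 T^2]

The two sides have different dimensions, so the equation is NOT dimensionally consistent.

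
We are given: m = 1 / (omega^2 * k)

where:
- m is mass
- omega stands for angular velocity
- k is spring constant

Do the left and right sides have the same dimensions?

No

m (mass) has dimensions [M].
omega (angular velocity) has dimensions [T^-1].
k (spring constant) has dimensions [M T^-2].

Left side: [M]
Right side: [M^-1 T^4]

The two sides have different dimensions, so the equation is NOT dimensionally consistent.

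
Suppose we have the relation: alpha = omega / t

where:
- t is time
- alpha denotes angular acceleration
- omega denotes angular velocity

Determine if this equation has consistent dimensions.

Yes

t (time) has dimensions [T].
alpha (angular acceleration) has dimensions [T^-2].
omega (angular velocity) has dimensions [T^-1].

Left side: [T^-2]
Right side: [T^-2]

Both sides have the same dimensions, so the equation is dimensionally consistent.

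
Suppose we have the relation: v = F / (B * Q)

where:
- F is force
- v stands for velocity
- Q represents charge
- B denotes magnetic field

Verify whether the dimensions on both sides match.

Yes

F (force) has dimensions [L M T^-2].
v (velocity) has dimensions [L T^-1].
Q (charge) has dimensions [I T].
B (magnetic field) has dimensions [I^-1 M T^-2].

Left side: [L T^-1]
Right side: [L T^-1]

Both sides have the same dimensions, so the equation is dimensionally consistent.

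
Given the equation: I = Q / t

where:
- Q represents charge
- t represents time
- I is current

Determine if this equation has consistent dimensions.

Yes

Q (charge) has dimensions [I T].
t (time) has dimensions [T].
I (current) has dimensions [I].

Left side: [I]
Right side: [I]

Both sides have the same dimensions, so the equation is dimensionally consistent.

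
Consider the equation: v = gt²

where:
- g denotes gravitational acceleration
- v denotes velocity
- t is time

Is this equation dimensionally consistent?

No

g (gravitational acceleration) has dimensions [L T^-2].
v (velocity) has dimensions [L T^-1].
t (time) has dimensions [T].

Left side: [L T^-1]
Right side: [L]

The two sides have different dimensions, so the equation is NOT dimensionally consistent.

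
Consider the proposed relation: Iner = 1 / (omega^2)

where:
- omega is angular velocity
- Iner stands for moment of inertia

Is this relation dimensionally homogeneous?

No

omega (angular velocity) has dimensions [T^-1].
Iner (moment of inertia) has dimensions [L^2 M].

Left side: [L^2 M]
Right side: [T^2]

The two sides have different dimensions, so the equation is NOT dimensionally consistent.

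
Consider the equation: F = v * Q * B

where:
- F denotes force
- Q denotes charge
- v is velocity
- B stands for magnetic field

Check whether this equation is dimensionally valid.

Yes

F (force) has dimensions [L M T^-2].
Q (charge) has dimensions [I T].
v (velocity) has dimensions [L T^-1].
B (magnetic field) has dimensions [I^-1 M T^-2].

Left side: [L M T^-2]
Right side: [L M T^-2]

Both sides have the same dimensions, so the equation is dimensionally consistent.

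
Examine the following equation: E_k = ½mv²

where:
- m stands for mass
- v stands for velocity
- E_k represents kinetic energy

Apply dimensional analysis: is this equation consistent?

Yes

m (mass) has dimensions [M].
v (velocity) has dimensions [L T^-1].
E_k (kinetic energy) has dimensions [L^2 M T^-2].

Left side: [L^2 M T^-2]
Right side: [L^2 M T^-2]

Both sides have the same dimensions, so the equation is dimensionally consistent.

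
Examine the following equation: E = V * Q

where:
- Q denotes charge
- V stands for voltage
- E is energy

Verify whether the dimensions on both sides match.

Yes

Q (charge) has dimensions [I T].
V (voltage) has dimensions [I^-1 L^2 M T^-3].
E (energy) has dimensions [L^2 M T^-2].

Left side: [L^2 M T^-2]
Right side: [L^2 M T^-2]

Both sides have the same dimensions, so the equation is dimensionally consistent.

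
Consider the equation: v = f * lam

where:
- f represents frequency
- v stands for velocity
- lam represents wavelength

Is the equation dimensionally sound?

Yes

f (frequency) has dimensions [T^-1].
v (velocity) has dimensions [L T^-1].
lam (wavelength) has dimensions [L].

Left side: [L T^-1]
Right side: [L T^-1]

Both sides have the same dimensions, so the equation is dimensionally consistent.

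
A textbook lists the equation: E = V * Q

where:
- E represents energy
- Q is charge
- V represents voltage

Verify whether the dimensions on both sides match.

Yes

E (energy) has dimensions [L^2 M T^-2].
Q (charge) has dimensions [I T].
V (voltage) has dimensions [I^-1 L^2 M T^-3].

Left side: [L^2 M T^-2]
Right side: [L^2 M T^-2]

Both sides have the same dimensions, so the equation is dimensionally consistent.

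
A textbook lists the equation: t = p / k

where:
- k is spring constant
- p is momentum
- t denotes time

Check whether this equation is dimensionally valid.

No

k (spring constant) has dimensions [M T^-2].
p (momentum) has dimensions [L M T^-1].
t (time) has dimensions [T].

Left side: [T]
Right side: [L T]

The two sides have different dimensions, so the equation is NOT dimensionally consistent.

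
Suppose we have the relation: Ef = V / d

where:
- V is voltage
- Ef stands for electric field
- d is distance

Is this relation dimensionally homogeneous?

Yes

V (voltage) has dimensions [I^-1 L^2 M T^-3].
Ef (electric field) has dimensions [I^-1 L M T^-3].
d (distance) has dimensions [L].

Left side: [I^-1 L M T^-3]
Right side: [I^-1 L M T^-3]

Both sides have the same dimensions, so the equation is dimensionally consistent.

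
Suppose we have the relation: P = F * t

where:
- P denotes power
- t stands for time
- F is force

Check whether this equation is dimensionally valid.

No

P (power) has dimensions [L^2 M T^-3].
t (time) has dimensions [T].
F (force) has dimensions [L M T^-2].

Left side: [L^2 M T^-3]
Right side: [L M T^-1]

The two sides have different dimensions, so the equation is NOT dimensionally consistent.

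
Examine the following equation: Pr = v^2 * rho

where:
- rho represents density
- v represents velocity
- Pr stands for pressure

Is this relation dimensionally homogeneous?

Yes

rho (density) has dimensions [L^-3 M].
v (velocity) has dimensions [L T^-1].
Pr (pressure) has dimensions [L^-1 M T^-2].

Left side: [L^-1 M T^-2]
Right side: [L^-1 M T^-2]

Both sides have the same dimensions, so the equation is dimensionally consistent.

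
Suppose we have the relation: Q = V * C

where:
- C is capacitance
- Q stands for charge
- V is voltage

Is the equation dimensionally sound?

Yes

C (capacitance) has dimensions [I^2 L^-2 M^-1 T^4].
Q (charge) has dimensions [I T].
V (voltage) has dimensions [I^-1 L^2 M T^-3].

Left side: [I T]
Right side: [I T]

Both sides have the same dimensions, so the equation is dimensionally consistent.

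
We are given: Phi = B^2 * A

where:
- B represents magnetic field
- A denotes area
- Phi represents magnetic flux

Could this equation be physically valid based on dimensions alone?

No

B (magnetic field) has dimensions [I^-1 M T^-2].
A (area) has dimensions [L^2].
Phi (magnetic flux) has dimensions [I^-1 L^2 M T^-2].

Left side: [I^-1 L^2 M T^-2]
Right side: [I^-2 L^2 M^2 T^-4]

The two sides have different dimensions, so the equation is NOT dimensionally consistent.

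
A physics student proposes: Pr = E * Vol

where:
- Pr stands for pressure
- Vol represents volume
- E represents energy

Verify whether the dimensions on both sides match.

No

Pr (pressure) has dimensions [L^-1 M T^-2].
Vol (volume) has dimensions [L^3].
E (energy) has dimensions [L^2 M T^-2].

Left side: [L^-1 M T^-2]
Right side: [L^5 M T^-2]

The two sides have different dimensions, so the equation is NOT dimensionally consistent.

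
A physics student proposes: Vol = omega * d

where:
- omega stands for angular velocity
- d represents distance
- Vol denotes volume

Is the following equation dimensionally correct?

No

omega (angular velocity) has dimensions [T^-1].
d (distance) has dimensions [L].
Vol (volume) has dimensions [L^3].

Left side: [L^3]
Right side: [L T^-1]

The two sides have different dimensions, so the equation is NOT dimensionally consistent.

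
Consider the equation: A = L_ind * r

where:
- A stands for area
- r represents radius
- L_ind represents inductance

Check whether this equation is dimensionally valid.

No

A (area) has dimensions [L^2].
r (radius) has dimensions [L].
L_ind (inductance) has dimensions [I^-2 L^2 M T^-2].

Left side: [L^2]
Right side: [I^-2 L^3 M T^-2]

The two sides have different dimensions, so the equation is NOT dimensionally consistent.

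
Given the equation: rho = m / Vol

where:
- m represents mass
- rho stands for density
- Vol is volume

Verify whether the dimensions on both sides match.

Yes

m (mass) has dimensions [M].
rho (density) has dimensions [L^-3 M].
Vol (volume) has dimensions [L^3].

Left side: [L^-3 M]
Right side: [L^-3 M]

Both sides have the same dimensions, so the equation is dimensionally consistent.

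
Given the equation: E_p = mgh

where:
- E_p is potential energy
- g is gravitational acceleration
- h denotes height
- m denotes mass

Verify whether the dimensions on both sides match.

Yes

E_p (potential energy) has dimensions [L^2 M T^-2].
g (gravitational acceleration) has dimensions [L T^-2].
h (height) has dimensions [L].
m (mass) has dimensions [M].

Left side: [L^2 M T^-2]
Right side: [L^2 M T^-2]

Both sides have the same dimensions, so the equation is dimensionally consistent.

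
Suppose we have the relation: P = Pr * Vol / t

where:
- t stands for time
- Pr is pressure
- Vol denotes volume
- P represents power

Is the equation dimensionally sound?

Yes

t (time) has dimensions [T].
Pr (pressure) has dimensions [L^-1 M T^-2].
Vol (volume) has dimensions [L^3].
P (power) has dimensions [L^2 M T^-3].

Left side: [L^2 M T^-3]
Right side: [L^2 M T^-3]

Both sides have the same dimensions, so the equation is dimensionally consistent.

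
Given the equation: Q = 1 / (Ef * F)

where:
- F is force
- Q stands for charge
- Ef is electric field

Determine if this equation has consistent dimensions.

No

F (force) has dimensions [L M T^-2].
Q (charge) has dimensions [I T].
Ef (electric field) has dimensions [I^-1 L M T^-3].

Left side: [I T]
Right side: [I L^-2 M^-2 T^5]

The two sides have different dimensions, so the equation is NOT dimensionally consistent.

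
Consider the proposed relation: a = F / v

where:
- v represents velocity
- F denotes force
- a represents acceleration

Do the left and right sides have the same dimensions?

No

v (velocity) has dimensions [L T^-1].
F (force) has dimensions [L M T^-2].
a (acceleration) has dimensions [L T^-2].

Left side: [L T^-2]
Right side: [M T^-1]

The two sides have different dimensions, so the equation is NOT dimensionally consistent.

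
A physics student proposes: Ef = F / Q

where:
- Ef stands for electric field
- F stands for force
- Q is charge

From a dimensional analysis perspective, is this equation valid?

Yes

Ef (electric field) has dimensions [I^-1 L M T^-3].
F (force) has dimensions [L M T^-2].
Q (charge) has dimensions [I T].

Left side: [I^-1 L M T^-3]
Right side: [I^-1 L M T^-3]

Both sides have the same dimensions, so the equation is dimensionally consistent.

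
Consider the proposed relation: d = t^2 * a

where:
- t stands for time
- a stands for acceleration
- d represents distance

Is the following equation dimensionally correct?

Yes

t (time) has dimensions [T].
a (acceleration) has dimensions [L T^-2].
d (distance) has dimensions [L].

Left side: [L]
Right side: [L]

Both sides have the same dimensions, so the equation is dimensionally consistent.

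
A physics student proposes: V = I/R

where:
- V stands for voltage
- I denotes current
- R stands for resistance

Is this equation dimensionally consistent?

No

V (voltage) has dimensions [I^-1 L^2 M T^-3].
I (current) has dimensions [I].
R (resistance) has dimensions [I^-2 L^2 M T^-3].

Left side: [I^-1 L^2 M T^-3]
Right side: [I^3 L^-2 M^-1 T^3]

The two sides have different dimensions, so the equation is NOT dimensionally consistent.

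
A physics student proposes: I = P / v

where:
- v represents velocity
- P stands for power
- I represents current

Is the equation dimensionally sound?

No

v (velocity) has dimensions [L T^-1].
P (power) has dimensions [L^2 M T^-3].
I (current) has dimensions [I].

Left side: [I]
Right side: [L M T^-2]

The two sides have different dimensions, so the equation is NOT dimensionally consistent.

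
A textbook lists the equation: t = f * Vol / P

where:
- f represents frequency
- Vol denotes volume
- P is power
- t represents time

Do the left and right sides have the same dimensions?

No

f (frequency) has dimensions [T^-1].
Vol (volume) has dimensions [L^3].
P (power) has dimensions [L^2 M T^-3].
t (time) has dimensions [T].

Left side: [T]
Right side: [L M^-1 T^2]

The two sides have different dimensions, so the equation is NOT dimensionally consistent.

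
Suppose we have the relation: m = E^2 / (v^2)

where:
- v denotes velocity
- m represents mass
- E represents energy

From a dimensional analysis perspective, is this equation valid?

No

v (velocity) has dimensions [L T^-1].
m (mass) has dimensions [M].
E (energy) has dimensions [L^2 M T^-2].

Left side: [M]
Right side: [L^2 M^2 T^-2]

The two sides have different dimensions, so the equation is NOT dimensionally consistent.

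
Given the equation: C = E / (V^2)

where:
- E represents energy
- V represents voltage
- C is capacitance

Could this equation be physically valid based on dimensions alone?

Yes

E (energy) has dimensions [L^2 M T^-2].
V (voltage) has dimensions [I^-1 L^2 M T^-3].
C (capacitance) has dimensions [I^2 L^-2 M^-1 T^4].

Left side: [I^2 L^-2 M^-1 T^4]
Right side: [I^2 L^-2 M^-1 T^4]

Both sides have the same dimensions, so the equation is dimensionally consistent.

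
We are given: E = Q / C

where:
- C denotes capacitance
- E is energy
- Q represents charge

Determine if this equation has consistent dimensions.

No

C (capacitance) has dimensions [I^2 L^-2 M^-1 T^4].
E (energy) has dimensions [L^2 M T^-2].
Q (charge) has dimensions [I T].

Left side: [L^2 M T^-2]
Right side: [I^-1 L^2 M T^-3]

The two sides have different dimensions, so the equation is NOT dimensionally consistent.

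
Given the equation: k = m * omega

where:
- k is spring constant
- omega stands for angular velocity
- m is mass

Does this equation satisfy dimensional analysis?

No

k (spring constant) has dimensions [M T^-2].
omega (angular velocity) has dimensions [T^-1].
m (mass) has dimensions [M].

Left side: [M T^-2]
Right side: [M T^-1]

The two sides have different dimensions, so the equation is NOT dimensionally consistent.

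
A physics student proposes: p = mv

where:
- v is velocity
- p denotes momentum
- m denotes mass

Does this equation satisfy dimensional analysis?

Yes

v (velocity) has dimensions [L T^-1].
p (momentum) has dimensions [L M T^-1].
m (mass) has dimensions [M].

Left side: [L M T^-1]
Right side: [L M T^-1]

Both sides have the same dimensions, so the equation is dimensionally consistent.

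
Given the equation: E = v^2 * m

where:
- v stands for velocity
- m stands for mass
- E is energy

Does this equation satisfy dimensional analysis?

Yes

v (velocity) has dimensions [L T^-1].
m (mass) has dimensions [M].
E (energy) has dimensions [L^2 M T^-2].

Left side: [L^2 M T^-2]
Right side: [L^2 M T^-2]

Both sides have the same dimensions, so the equation is dimensionally consistent.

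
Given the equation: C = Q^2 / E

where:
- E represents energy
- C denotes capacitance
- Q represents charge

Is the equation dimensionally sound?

Yes

E (energy) has dimensions [L^2 M T^-2].
C (capacitance) has dimensions [I^2 L^-2 M^-1 T^4].
Q (charge) has dimensions [I T].

Left side: [I^2 L^-2 M^-1 T^4]
Right side: [I^2 L^-2 M^-1 T^4]

Both sides have the same dimensions, so the equation is dimensionally consistent.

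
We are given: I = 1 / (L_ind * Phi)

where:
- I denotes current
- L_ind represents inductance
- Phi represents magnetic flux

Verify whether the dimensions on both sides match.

No

I (current) has dimensions [I].
L_ind (inductance) has dimensions [I^-2 L^2 M T^-2].
Phi (magnetic flux) has dimensions [I^-1 L^2 M T^-2].

Left side: [I]
Right side: [I^3 L^-4 M^-2 T^4]

The two sides have different dimensions, so the equation is NOT dimensionally consistent.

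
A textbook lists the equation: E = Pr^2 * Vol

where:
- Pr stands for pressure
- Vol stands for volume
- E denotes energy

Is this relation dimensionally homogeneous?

No

Pr (pressure) has dimensions [L^-1 M T^-2].
Vol (volume) has dimensions [L^3].
E (energy) has dimensions [L^2 M T^-2].

Left side: [L^2 M T^-2]
Right side: [L M^2 T^-4]

The two sides have different dimensions, so the equation is NOT dimensionally consistent.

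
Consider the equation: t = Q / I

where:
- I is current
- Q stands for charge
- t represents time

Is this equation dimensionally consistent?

Yes

I (current) has dimensions [I].
Q (charge) has dimensions [I T].
t (time) has dimensions [T].

Left side: [T]
Right side: [T]

Both sides have the same dimensions, so the equation is dimensionally consistent.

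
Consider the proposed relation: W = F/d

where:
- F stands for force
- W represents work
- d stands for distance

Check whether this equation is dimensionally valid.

No

F (force) has dimensions [L M T^-2].
W (work) has dimensions [L^2 M T^-2].
d (distance) has dimensions [L].

Left side: [L^2 M T^-2]
Right side: [M T^-2]

The two sides have different dimensions, so the equation is NOT dimensionally consistent.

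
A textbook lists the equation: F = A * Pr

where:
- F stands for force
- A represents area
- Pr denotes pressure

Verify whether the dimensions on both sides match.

Yes

F (force) has dimensions [L M T^-2].
A (area) has dimensions [L^2].
Pr (pressure) has dimensions [L^-1 M T^-2].

Left side: [L M T^-2]
Right side: [L M T^-2]

Both sides have the same dimensions, so the equation is dimensionally consistent.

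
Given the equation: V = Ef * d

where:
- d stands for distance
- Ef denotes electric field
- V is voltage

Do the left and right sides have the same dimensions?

Yes

d (distance) has dimensions [L].
Ef (electric field) has dimensions [I^-1 L M T^-3].
V (voltage) has dimensions [I^-1 L^2 M T^-3].

Left side: [I^-1 L^2 M T^-3]
Right side: [I^-1 L^2 M T^-3]

Both sides have the same dimensions, so the equation is dimensionally consistent.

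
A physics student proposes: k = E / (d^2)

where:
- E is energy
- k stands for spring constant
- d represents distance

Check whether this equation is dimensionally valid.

Yes

E (energy) has dimensions [L^2 M T^-2].
k (spring constant) has dimensions [M T^-2].
d (distance) has dimensions [L].

Left side: [M T^-2]
Right side: [M T^-2]

Both sides have the same dimensions, so the equation is dimensionally consistent.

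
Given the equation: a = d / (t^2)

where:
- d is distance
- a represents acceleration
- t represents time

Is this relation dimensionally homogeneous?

Yes

d (distance) has dimensions [L].
a (acceleration) has dimensions [L T^-2].
t (time) has dimensions [T].

Left side: [L T^-2]
Right side: [L T^-2]

Both sides have the same dimensions, so the equation is dimensionally consistent.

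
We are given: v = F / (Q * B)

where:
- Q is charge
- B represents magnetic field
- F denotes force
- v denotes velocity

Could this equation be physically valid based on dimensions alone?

Yes

Q (charge) has dimensions [I T].
B (magnetic field) has dimensions [I^-1 M T^-2].
F (force) has dimensions [L M T^-2].
v (velocity) has dimensions [L T^-1].

Left side: [L T^-1]
Right side: [L T^-1]

Both sides have the same dimensions, so the equation is dimensionally consistent.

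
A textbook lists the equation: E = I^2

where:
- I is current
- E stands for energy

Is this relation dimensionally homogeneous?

No

I (current) has dimensions [I].
E (energy) has dimensions [L^2 M T^-2].

Left side: [L^2 M T^-2]
Right side: [I^2]

The two sides have different dimensions, so the equation is NOT dimensionally consistent.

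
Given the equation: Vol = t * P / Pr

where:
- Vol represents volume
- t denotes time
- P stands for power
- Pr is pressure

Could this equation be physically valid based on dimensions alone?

Yes

Vol (volume) has dimensions [L^3].
t (time) has dimensions [T].
P (power) has dimensions [L^2 M T^-3].
Pr (pressure) has dimensions [L^-1 M T^-2].

Left side: [L^3]
Right side: [L^3]

Both sides have the same dimensions, so the equation is dimensionally consistent.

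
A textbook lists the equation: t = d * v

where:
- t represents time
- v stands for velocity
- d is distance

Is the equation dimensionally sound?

No

t (time) has dimensions [T].
v (velocity) has dimensions [L T^-1].
d (distance) has dimensions [L].

Left side: [T]
Right side: [L^2 T^-1]

The two sides have different dimensions, so the equation is NOT dimensionally consistent.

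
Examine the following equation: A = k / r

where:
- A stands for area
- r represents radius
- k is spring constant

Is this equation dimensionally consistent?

No

A (area) has dimensions [L^2].
r (radius) has dimensions [L].
k (spring constant) has dimensions [M T^-2].

Left side: [L^2]
Right side: [L^-1 M T^-2]

The two sides have different dimensions, so the equation is NOT dimensionally consistent.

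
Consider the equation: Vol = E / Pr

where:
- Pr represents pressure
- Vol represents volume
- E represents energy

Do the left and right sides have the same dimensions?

Yes

Pr (pressure) has dimensions [L^-1 M T^-2].
Vol (volume) has dimensions [L^3].
E (energy) has dimensions [L^2 M T^-2].

Left side: [L^3]
Right side: [L^3]

Both sides have the same dimensions, so the equation is dimensionally consistent.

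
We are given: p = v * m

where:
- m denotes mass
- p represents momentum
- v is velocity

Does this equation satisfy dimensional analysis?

Yes

m (mass) has dimensions [M].
p (momentum) has dimensions [L M T^-1].
v (velocity) has dimensions [L T^-1].

Left side: [L M T^-1]
Right side: [L M T^-1]

Both sides have the same dimensions, so the equation is dimensionally consistent.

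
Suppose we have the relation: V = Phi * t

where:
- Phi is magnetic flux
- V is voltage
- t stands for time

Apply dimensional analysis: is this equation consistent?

No

Phi (magnetic flux) has dimensions [I^-1 L^2 M T^-2].
V (voltage) has dimensions [I^-1 L^2 M T^-3].
t (time) has dimensions [T].

Left side: [I^-1 L^2 M T^-3]
Right side: [I^-1 L^2 M T^-1]

The two sides have different dimensions, so the equation is NOT dimensionally consistent.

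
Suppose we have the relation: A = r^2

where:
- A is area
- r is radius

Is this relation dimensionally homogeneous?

Yes

A (area) has dimensions [L^2].
r (radius) has dimensions [L].

Left side: [L^2]
Right side: [L^2]

Both sides have the same dimensions, so the equation is dimensionally consistent.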